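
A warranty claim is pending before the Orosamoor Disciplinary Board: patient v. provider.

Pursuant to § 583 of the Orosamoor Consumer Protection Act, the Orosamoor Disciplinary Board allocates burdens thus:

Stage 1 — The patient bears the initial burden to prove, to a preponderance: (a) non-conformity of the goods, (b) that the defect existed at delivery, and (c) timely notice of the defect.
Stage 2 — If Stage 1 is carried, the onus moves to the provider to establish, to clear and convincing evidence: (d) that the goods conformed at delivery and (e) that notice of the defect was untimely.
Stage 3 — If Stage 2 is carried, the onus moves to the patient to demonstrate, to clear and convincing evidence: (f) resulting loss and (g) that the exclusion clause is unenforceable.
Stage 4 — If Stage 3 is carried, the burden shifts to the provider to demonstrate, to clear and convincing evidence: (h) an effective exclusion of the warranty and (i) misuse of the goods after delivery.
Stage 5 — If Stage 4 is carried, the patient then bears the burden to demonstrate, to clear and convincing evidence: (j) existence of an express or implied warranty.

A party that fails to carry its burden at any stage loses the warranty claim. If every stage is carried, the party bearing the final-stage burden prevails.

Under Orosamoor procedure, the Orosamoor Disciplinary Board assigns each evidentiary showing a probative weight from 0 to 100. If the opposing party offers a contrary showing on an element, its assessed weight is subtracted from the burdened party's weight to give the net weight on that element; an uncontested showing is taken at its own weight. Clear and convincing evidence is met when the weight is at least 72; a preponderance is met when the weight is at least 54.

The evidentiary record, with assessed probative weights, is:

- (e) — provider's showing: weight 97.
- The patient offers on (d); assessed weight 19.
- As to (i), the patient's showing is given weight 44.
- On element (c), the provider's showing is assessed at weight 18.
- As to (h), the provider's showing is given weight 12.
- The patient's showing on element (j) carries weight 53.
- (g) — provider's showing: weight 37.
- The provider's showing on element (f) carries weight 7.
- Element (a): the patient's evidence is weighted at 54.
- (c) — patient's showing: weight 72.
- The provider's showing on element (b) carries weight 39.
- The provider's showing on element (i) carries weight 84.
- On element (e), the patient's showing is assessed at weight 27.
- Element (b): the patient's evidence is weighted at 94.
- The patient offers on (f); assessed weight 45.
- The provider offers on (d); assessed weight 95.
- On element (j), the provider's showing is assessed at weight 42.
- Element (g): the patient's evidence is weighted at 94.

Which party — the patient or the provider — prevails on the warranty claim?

patient

Stage 1 — burden on patient; standard: a preponderance (weight is at least 54).
    (a): 54 ≥ 54 [met]
    (b): 94 − 39 = 55 ≥ 54 [met]
    (c): 72 − 18 = 54 ≥ 54 [met]
  Stage 1 carried; the burden shifts to the provider.
Stage 2 — burden on provider; standard: clear and convincing evidence (weight is at least 72).
    (d): 95 − 19 = 76 ≥ 72 [met]
    (e): 97 − 27 = 70 < 72 [not met]
  Not every element is met, so the provider fails to carry Stage 2.
The analysis ends at Stage 2; the patient prevails.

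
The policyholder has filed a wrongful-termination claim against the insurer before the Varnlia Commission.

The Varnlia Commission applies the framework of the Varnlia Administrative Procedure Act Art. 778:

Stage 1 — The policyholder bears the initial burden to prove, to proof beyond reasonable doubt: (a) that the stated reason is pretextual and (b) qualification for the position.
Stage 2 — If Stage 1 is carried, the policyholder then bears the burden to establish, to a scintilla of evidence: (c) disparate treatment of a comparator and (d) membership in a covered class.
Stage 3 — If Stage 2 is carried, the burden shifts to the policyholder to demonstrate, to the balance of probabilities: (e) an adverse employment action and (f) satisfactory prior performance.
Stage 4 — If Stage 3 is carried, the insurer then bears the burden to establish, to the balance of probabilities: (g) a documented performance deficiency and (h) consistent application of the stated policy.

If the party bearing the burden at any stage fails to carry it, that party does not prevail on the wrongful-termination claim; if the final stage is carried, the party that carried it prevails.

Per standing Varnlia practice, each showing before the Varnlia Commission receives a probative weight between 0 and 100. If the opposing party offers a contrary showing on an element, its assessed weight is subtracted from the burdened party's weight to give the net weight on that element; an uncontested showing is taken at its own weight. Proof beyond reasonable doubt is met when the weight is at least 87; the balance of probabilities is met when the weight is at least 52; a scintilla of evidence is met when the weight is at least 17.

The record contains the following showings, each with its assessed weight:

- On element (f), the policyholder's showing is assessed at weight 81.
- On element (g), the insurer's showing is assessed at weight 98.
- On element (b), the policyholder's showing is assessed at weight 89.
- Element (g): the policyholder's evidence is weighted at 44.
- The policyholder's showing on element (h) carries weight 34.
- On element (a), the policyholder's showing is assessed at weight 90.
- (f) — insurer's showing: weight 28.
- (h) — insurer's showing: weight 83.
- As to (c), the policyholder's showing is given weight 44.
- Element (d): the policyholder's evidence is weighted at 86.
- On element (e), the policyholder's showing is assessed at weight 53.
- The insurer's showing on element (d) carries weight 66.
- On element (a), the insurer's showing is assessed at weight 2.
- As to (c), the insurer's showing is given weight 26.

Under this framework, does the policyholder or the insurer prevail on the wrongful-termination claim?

Stage 1 (policyholder, proof beyond reasonable doubt, weight is at least 87): (a) net 90−2=88 ≥ 87 — meets; (b) 89 ≥ 87 — meets.
  Stage 1 carried; the burden remains with the policyholder.
Stage 2 (policyholder, a scintilla of evidence, weight is at least 17): (c) net 44−26=18 ≥ 17 — meets; (d) net 86−66=20 ≥ 17 — meets.
  Stage 2 is satisfied; the policyholder continues to bear the burden.
Stage 3 (policyholder, the balance of probabilities, weight is at least 52): (e) 53 ≥ 52 — meets; (f) net 81−28=53 ≥ 52 — meets.
  Stage 3 carried; the burden shifts to the insurer.
Stage 4 (insurer, the balance of probabilities, weight is at least 52): (g) net 98−44=54 ≥ 52 — meets; (h) net 83−34=49 < 52 — fails.
  Stage 4 not carried; the insurer fails its burden.
So the policyholder prevails.

policyholder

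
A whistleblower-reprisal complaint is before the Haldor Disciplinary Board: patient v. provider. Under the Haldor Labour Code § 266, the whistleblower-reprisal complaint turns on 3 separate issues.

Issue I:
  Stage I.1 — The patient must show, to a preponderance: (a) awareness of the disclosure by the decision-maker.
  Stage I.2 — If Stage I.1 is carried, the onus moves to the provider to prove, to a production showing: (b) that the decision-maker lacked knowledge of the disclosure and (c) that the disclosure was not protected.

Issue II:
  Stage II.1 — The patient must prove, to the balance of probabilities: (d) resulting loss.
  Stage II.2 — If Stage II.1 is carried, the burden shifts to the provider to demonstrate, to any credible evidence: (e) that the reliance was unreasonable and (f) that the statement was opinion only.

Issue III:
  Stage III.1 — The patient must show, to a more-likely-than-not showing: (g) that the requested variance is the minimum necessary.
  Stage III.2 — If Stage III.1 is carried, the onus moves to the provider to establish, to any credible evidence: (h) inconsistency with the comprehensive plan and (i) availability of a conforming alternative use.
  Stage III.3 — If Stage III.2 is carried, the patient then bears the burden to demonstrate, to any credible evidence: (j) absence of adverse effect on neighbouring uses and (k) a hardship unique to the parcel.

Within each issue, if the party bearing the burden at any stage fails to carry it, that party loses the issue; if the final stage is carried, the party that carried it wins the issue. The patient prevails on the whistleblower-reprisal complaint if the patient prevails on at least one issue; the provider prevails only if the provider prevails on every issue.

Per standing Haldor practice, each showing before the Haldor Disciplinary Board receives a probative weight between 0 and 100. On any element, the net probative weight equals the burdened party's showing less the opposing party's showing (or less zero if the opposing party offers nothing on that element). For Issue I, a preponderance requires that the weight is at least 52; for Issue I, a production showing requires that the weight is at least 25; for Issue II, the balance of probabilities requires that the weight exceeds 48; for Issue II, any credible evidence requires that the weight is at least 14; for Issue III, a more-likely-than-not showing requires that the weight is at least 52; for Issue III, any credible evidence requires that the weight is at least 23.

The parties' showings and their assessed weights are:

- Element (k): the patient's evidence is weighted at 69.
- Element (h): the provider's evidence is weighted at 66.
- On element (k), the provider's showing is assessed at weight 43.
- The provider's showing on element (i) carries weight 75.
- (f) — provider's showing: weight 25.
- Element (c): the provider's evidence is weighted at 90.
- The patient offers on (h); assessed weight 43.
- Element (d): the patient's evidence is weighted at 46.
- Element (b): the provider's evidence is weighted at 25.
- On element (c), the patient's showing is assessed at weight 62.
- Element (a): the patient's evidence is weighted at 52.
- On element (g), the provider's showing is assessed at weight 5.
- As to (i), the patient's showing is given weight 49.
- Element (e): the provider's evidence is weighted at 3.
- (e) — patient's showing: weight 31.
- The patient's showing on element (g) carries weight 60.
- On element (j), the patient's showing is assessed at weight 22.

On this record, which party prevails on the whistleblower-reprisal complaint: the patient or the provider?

provider

— Issue I —
At Stage I.1 the patient must meet a preponderance (weight is at least 52): on (a) the weight is 52, which does reach 52, so (a) meets the standard.
  Stage I.1 is satisfied; the onus moves to the provider.
At Stage I.2 the provider must meet a production showing (weight is at least 25): on (b) the weight is 25, ≥ 25, so (b) meets the standard; on (c) the weight is 90 less the opposing 62 gives net 28, which does reach 25, so (c) meets the standard.
  The provider carries the last stage.
Every stage carried; the provider prevails on this issue.
— Issue II —
Stage II.1 (patient, the balance of probabilities, weight exceeds 48): (d) 46 ≤ 48 — fails.
  Not every element is met, so the patient fails to carry Stage II.1.
The analysis ends at Stage II.1; the provider prevails on this issue.
— Issue III —
Stage III.1 — burden on patient; standard: a more-likely-than-not showing (weight is at least 52).
    (g): 60 − 5 = 55 ≥ 52 [met]
  Stage III.1 carried; the burden shifts to the provider.
Stage III.2 — burden on provider; standard: any credible evidence (weight is at least 23).
    (h): 66 − 43 = 23 ≥ 23 [met]
    (i): 75 − 49 = 26 ≥ 23 [met]
  All elements met. The burden passes to the patient.
Stage III.3 — burden on patient; standard: any credible evidence (weight is at least 23).
    (j): 22 < 23 [not met]
    (k): 69 − 43 = 26 ≥ 23 [met]
  Not every element is met, so the patient fails to carry Stage III.3.
The provider prevails on this issue.
Per-issue: Issue I → provider; Issue II → provider; Issue III → provider. The patient must prevail on at least one issue; overall, the provider prevails.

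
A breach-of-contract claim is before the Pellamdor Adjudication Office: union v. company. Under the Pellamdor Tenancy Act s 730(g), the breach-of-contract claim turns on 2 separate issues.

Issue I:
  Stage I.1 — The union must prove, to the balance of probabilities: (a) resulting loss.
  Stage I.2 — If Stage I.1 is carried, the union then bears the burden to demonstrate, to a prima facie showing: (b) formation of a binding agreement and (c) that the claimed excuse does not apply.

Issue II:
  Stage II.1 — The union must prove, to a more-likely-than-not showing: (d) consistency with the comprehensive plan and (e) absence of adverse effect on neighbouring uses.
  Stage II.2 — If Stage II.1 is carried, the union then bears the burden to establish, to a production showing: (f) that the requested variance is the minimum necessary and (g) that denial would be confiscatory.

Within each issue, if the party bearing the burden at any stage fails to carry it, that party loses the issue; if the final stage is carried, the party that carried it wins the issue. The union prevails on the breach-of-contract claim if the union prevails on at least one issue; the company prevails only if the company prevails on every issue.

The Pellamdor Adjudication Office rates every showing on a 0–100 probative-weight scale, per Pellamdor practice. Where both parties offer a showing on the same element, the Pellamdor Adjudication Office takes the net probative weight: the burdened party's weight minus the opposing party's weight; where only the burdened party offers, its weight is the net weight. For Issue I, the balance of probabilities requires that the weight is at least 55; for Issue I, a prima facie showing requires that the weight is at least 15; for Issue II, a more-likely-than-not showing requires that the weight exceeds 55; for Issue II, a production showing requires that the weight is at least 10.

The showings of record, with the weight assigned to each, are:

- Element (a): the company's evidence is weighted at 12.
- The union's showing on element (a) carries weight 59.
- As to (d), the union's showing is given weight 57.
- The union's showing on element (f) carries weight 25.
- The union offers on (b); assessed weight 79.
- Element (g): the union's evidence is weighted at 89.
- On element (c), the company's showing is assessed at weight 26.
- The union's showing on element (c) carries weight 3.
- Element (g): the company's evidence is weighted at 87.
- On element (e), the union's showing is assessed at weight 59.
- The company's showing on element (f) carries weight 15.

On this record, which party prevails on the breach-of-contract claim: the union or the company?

— Issue I —
At Stage I.1 the union must meet the balance of probabilities (weight is at least 55): on (a) the weight is 59 less the opposing 12 gives net 47, < 55, so (a) does not meet the standard.
  Stage I.1 not carried; the union fails its burden.
So the company prevails on this issue.
— Issue II —
At Stage II.1 the union must meet a more-likely-than-not showing (weight exceeds 55): on (d) the weight is 57, which does exceed 55, so (d) meets the standard; on (e) the weight is 59, > 55, so (e) meets the standard.
  All elements met. The union retains the burden for Stage II.2.
At Stage II.2 the union must meet a production showing (weight is at least 10): on (f) the weight is 25 less the opposing 15 gives net 10, which does reach 10, so (f) meets the standard; on (g) the weight is 89 less the opposing 87 gives net 2, which does not reach 10, so (g) does not meet the standard.
  Stage II.2 not carried; the union fails its burden.
The company prevails on this issue.
Per-issue: Issue I → company; Issue II → company. The union must prevail on at least one issue; overall, the company prevails.

company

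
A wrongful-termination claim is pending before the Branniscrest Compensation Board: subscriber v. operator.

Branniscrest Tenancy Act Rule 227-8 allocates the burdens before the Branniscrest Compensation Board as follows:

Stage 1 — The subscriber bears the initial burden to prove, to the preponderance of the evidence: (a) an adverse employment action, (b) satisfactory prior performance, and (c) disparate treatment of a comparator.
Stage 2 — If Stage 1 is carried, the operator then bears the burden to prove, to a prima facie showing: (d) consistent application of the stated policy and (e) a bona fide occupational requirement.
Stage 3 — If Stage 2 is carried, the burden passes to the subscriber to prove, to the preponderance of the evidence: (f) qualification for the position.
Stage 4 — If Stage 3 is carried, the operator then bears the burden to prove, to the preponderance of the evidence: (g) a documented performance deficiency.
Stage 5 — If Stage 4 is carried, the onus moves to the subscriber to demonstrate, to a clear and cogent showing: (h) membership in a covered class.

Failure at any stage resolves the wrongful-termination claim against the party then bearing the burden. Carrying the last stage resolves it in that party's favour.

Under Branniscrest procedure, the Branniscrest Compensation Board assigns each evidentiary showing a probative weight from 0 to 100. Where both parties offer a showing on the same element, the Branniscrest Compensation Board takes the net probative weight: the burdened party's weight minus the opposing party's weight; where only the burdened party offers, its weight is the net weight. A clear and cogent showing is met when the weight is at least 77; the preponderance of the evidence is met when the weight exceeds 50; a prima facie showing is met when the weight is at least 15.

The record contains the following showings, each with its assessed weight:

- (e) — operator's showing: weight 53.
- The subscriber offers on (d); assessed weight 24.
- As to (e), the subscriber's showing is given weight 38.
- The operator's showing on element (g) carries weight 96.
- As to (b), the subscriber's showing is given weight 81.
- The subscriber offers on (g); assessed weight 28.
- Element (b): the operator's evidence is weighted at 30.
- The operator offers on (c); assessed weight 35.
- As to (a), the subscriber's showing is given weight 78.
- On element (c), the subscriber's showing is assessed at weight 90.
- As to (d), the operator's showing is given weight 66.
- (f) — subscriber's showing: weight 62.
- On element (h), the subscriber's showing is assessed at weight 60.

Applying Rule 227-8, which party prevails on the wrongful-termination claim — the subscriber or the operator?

operator

Stage 1 (subscriber, the preponderance of the evidence, weight exceeds 50): (a) 78 > 50 — meets; (b) net 81−30=51 > 50 — meets; (c) net 90−35=55 > 50 — meets.
  All elements met. The burden passes to the operator.
Stage 2 (operator, a prima facie showing, weight is at least 15): (d) net 66−24=42 ≥ 15 — meets; (e) net 53−38=15 ≥ 15 — meets.
  All elements met. The burden passes to the subscriber.
Stage 3 (subscriber, the preponderance of the evidence, weight exceeds 50): (f) 62 > 50 — meets.
  Stage 3 carried; the burden shifts to the operator.
Stage 4 (operator, the preponderance of the evidence, weight exceeds 50): (g) net 96−28=68 > 50 — meets.
  The operator carries Stage 4; the subscriber now bears the burden.
Stage 5 (subscriber, a clear and cogent showing, weight is at least 77): (h) 60 < 77 — fails.
  The subscriber does not carry Stage 5.
The analysis ends at Stage 5; the operator prevails.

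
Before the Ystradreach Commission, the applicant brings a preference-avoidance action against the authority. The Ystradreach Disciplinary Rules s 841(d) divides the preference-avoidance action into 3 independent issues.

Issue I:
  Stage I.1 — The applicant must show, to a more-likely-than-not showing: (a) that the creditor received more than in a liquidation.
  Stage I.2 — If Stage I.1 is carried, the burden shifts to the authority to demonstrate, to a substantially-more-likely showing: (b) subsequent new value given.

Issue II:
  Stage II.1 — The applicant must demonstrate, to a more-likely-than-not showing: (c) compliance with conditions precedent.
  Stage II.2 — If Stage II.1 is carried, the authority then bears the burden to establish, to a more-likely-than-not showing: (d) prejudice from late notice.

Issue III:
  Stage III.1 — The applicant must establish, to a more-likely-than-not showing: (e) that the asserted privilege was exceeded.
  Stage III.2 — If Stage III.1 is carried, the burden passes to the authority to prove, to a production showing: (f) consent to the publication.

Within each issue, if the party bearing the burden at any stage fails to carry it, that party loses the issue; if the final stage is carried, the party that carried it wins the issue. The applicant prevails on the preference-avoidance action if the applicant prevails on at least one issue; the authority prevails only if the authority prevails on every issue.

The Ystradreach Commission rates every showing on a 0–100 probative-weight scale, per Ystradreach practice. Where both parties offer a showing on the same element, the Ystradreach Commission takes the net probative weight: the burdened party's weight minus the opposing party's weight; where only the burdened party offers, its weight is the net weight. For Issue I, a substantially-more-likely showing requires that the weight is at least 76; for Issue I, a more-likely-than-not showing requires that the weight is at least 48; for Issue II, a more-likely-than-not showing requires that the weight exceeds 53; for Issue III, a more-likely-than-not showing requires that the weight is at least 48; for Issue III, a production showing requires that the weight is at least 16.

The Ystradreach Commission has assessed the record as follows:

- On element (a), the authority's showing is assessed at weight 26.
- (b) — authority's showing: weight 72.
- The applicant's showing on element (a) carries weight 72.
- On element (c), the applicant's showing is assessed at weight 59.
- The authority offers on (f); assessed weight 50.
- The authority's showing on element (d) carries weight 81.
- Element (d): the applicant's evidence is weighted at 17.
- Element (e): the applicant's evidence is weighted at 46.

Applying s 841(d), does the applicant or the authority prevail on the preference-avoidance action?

— Issue I —
At Stage I.1 the applicant must meet a more-likely-than-not showing (weight is at least 48): on (a) the weight is 72 less the opposing 26 gives net 46, < 48, so (a) does not meet the standard.
  The applicant does not carry Stage I.1.
The analysis ends at Stage I.1; the authority prevails on this issue.
— Issue II —
Stage II.1 (applicant, a more-likely-than-not showing, weight exceeds 53): (c) 59 > 53 — meets.
  All elements met. The burden passes to the authority.
Stage II.2 (authority, a more-likely-than-not showing, weight exceeds 53): (d) net 81−17=64 > 53 — meets.
  The authority carries the last stage.
All stages carried — the authority prevails on this issue.
— Issue III —
At Stage III.1 the applicant must meet a more-likely-than-not showing (weight is at least 48): on (e) the weight is 46, < 48, so (e) does not meet the standard.
  Stage III.1 not carried; the applicant fails its burden.
So the authority prevails on this issue.
Per-issue: Issue I → authority; Issue II → authority; Issue III → authority. The applicant must prevail on at least one issue; overall, the authority prevails.

authority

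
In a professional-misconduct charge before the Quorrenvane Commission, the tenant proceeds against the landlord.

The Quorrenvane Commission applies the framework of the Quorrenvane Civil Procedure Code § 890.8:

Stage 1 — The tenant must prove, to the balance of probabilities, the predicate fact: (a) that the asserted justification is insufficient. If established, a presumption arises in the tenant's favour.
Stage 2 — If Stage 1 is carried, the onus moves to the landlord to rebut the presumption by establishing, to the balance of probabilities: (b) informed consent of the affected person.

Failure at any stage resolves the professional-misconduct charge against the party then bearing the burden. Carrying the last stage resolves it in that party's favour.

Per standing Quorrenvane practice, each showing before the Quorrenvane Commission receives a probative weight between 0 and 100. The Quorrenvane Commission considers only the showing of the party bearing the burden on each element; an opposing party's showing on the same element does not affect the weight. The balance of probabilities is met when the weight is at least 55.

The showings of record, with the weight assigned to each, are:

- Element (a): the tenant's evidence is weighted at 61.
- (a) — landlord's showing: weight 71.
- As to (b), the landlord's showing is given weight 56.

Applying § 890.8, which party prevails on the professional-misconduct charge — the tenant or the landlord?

Stage 1 — burden on tenant; standard: the balance of probabilities (weight is at least 55).
    (a): 61 (landlord's 71 disregarded) ≥ 55 [met]
  All elements met. The burden passes to the landlord.
Stage 2 — burden on landlord; standard: the balance of probabilities (weight is at least 55).
    (b): 56 ≥ 55 [met]
  The landlord carries the last stage.
All stages carried — the landlord prevails.

landlord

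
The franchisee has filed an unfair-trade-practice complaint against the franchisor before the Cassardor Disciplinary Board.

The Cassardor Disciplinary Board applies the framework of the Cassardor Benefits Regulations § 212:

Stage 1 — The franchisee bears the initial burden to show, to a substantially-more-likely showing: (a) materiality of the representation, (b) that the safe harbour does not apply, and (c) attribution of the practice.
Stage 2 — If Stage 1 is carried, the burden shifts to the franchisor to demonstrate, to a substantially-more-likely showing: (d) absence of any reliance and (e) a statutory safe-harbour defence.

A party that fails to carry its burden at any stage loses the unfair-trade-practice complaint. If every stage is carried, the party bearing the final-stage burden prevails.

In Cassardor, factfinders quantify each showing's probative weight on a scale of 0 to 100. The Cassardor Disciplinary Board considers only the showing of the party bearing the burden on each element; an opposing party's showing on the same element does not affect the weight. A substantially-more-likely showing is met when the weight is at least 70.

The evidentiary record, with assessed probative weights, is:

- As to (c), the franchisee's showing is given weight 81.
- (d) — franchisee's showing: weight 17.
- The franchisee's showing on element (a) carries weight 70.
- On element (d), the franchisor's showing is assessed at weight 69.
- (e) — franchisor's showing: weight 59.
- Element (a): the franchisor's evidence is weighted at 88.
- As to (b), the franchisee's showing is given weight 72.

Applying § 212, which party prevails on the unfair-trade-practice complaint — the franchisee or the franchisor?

franchisee

Stage 1 (franchisee, a substantially-more-likely showing, weight is at least 70): (a) 70 (franchisor's 88 disregarded) ≥ 70 — meets; (b) 72 ≥ 70 — meets; (c) 81 ≥ 70 — meets.
  Stage 1 is satisfied; the onus moves to the franchisor.
Stage 2 (franchisor, a substantially-more-likely showing, weight is at least 70): (d) 69 (franchisee's 17 disregarded) < 70 — fails; (e) 59 < 70 — fails.
  The franchisor does not carry Stage 2.
The analysis ends at Stage 2; the franchisee prevails.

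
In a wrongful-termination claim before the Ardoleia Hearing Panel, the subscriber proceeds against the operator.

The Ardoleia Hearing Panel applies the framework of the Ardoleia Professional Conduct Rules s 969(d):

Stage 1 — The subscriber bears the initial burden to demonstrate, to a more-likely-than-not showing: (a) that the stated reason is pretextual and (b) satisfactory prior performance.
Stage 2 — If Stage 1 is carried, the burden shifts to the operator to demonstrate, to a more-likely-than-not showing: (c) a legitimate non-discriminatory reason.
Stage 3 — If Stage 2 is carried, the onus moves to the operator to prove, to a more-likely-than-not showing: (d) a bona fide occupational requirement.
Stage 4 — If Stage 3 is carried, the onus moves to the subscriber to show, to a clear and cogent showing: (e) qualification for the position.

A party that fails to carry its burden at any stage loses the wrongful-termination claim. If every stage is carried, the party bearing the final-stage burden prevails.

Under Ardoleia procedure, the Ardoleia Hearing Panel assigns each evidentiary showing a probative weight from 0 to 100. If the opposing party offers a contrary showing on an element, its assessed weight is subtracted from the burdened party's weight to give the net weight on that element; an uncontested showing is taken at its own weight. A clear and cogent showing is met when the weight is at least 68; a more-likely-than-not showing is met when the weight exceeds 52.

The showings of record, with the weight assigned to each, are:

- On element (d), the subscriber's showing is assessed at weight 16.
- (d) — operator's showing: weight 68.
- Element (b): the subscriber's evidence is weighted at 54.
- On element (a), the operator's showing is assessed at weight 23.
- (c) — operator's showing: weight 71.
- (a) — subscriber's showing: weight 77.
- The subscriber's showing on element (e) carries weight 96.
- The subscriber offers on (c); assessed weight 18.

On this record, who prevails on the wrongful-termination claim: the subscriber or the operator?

Stage 1 — burden on subscriber; standard: a more-likely-than-not showing (weight exceeds 52).
    (a): 77 − 23 = 54 > 52 [met]
    (b): 54 > 52 [met]
  The subscriber carries Stage 1; the operator now bears the burden.
Stage 2 — burden on operator; standard: a more-likely-than-not showing (weight exceeds 52).
    (c): 71 − 18 = 53 > 52 [met]
  Stage 2 is satisfied; the operator continues to bear the burden.
Stage 3 — burden on operator; standard: a more-likely-than-not showing (weight exceeds 52).
    (d): 68 − 16 = 52 ≤ 52 [not met]
  Stage 3 not carried; the operator fails its burden.
The subscriber prevails.

subscriber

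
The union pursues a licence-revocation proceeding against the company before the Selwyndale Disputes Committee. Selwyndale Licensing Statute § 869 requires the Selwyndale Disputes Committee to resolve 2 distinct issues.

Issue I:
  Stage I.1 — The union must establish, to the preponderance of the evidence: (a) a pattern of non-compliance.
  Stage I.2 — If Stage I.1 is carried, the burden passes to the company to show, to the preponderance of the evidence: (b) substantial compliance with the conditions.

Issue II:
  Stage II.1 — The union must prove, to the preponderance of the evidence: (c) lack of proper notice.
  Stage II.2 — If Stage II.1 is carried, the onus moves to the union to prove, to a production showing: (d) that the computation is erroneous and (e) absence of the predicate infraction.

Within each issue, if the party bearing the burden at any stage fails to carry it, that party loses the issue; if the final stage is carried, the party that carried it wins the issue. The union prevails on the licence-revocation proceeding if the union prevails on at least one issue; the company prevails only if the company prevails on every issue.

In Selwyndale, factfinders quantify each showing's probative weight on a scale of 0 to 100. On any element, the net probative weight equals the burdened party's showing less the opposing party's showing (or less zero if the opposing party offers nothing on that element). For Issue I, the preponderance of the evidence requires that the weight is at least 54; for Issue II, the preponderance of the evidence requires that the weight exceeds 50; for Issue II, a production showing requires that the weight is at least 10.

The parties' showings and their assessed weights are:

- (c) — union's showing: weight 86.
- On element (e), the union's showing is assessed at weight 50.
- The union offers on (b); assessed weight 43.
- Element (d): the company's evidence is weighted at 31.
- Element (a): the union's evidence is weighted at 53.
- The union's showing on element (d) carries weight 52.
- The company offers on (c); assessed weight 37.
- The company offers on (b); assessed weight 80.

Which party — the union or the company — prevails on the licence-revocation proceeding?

company

— Issue I —
Stage I.1 — burden on union; standard: the preponderance of the evidence (weight is at least 54).
    (a): 53 < 54 [not met]
  Not every element is met, so the union fails to carry Stage I.1.
So the company prevails on this issue.
— Issue II —
At Stage II.1 the union must meet the preponderance of the evidence (weight exceeds 50): on (c) the weight is 86 less the opposing 37 gives net 49, ≤ 50, so (c) does not meet the standard.
  The union does not carry Stage II.1.
So the company prevails on this issue.
Per-issue: Issue I → company; Issue II → company. The union must prevail on at least one issue; overall, the company prevails.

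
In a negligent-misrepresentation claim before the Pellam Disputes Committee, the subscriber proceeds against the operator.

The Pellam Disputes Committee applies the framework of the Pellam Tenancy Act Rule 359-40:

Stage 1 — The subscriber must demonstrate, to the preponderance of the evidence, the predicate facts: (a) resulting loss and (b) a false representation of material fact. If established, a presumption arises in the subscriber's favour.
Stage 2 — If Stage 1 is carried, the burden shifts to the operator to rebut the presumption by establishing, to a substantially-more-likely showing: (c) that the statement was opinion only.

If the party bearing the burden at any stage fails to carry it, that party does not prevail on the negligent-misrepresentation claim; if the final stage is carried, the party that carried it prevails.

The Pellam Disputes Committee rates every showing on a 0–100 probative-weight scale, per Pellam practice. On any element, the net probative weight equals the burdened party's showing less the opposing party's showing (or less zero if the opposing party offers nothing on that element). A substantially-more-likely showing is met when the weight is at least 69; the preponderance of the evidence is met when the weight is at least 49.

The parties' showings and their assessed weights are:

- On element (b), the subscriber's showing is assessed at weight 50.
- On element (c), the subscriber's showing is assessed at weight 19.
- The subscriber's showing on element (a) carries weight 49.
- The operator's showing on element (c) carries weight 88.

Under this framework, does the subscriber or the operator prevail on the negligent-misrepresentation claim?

Stage 1 (subscriber, the preponderance of the evidence, weight is at least 49): (a) 49 ≥ 49 — meets; (b) 50 ≥ 49 — meets.
  All elements met. The burden passes to the operator.
Stage 2 (operator, a substantially-more-likely showing, weight is at least 69): (c) net 88−19=69 ≥ 69 — meets.
  The operator carries the last stage.
Every stage carried; the operator prevails.

operator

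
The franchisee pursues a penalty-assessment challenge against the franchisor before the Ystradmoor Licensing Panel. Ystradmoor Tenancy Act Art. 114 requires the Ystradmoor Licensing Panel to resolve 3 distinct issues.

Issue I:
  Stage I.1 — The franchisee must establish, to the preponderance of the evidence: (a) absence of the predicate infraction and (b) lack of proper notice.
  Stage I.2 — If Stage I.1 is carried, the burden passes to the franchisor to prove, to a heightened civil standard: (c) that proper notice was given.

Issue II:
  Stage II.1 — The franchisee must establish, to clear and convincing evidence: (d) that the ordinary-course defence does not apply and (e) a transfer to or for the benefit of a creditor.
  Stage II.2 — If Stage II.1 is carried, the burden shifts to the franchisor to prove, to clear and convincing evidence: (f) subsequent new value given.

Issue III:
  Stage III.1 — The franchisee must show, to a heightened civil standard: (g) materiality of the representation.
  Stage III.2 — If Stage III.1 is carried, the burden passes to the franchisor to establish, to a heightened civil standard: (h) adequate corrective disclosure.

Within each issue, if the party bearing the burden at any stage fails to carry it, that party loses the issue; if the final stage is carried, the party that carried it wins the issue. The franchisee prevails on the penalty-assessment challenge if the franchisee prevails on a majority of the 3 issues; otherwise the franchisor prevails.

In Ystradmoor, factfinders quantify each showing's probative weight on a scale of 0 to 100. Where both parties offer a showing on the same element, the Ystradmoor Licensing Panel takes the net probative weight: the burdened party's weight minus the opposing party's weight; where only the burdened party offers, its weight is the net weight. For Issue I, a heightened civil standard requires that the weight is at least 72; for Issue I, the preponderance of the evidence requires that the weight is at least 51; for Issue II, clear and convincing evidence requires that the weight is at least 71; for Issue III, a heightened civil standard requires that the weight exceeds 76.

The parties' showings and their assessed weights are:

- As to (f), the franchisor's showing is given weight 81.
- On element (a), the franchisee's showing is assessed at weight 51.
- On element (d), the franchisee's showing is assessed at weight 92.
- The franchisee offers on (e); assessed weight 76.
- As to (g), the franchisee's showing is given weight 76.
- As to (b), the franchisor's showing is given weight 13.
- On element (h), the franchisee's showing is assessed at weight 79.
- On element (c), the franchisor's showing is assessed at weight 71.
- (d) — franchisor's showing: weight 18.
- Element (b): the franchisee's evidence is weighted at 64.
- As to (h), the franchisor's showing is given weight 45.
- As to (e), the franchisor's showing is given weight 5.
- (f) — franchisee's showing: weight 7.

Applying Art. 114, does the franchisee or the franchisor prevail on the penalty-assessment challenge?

— Issue I —
Stage I.1 — burden on franchisee; standard: the preponderance of the evidence (weight is at least 51).
    (a): 51 ≥ 51 [met]
    (b): 64 − 13 = 51 ≥ 51 [met]
  The franchisee carries Stage I.1; the franchisor now bears the burden.
Stage I.2 — burden on franchisor; standard: a heightened civil standard (weight is at least 72).
    (c): 71 < 72 [not met]
  The franchisor does not carry Stage I.2.
The franchisee prevails on this issue.
— Issue II —
Stage II.1 (franchisee, clear and convincing evidence, weight is at least 71): (d) net 92−18=74 ≥ 71 — meets; (e) net 76−5=71 ≥ 71 — meets.
  The franchisee carries Stage II.1; the franchisor now bears the burden.
Stage II.2 (franchisor, clear and convincing evidence, weight is at least 71): (f) net 81−7=74 ≥ 71 — meets.
  The franchisor carries the last stage.
All stages carried — the franchisor prevails on this issue.
— Issue III —
Stage III.1 — burden on franchisee; standard: a heightened civil standard (weight exceeds 76).
    (g): 76 ≤ 76 [not met]
  Stage III.1 not carried; the franchisee fails its burden.
So the franchisor prevails on this issue.
Per-issue: Issue I → franchisee; Issue II → franchisor; Issue III → franchisor. The franchisee must prevail on a majority of issues; overall, the franchisor prevails.

franchisor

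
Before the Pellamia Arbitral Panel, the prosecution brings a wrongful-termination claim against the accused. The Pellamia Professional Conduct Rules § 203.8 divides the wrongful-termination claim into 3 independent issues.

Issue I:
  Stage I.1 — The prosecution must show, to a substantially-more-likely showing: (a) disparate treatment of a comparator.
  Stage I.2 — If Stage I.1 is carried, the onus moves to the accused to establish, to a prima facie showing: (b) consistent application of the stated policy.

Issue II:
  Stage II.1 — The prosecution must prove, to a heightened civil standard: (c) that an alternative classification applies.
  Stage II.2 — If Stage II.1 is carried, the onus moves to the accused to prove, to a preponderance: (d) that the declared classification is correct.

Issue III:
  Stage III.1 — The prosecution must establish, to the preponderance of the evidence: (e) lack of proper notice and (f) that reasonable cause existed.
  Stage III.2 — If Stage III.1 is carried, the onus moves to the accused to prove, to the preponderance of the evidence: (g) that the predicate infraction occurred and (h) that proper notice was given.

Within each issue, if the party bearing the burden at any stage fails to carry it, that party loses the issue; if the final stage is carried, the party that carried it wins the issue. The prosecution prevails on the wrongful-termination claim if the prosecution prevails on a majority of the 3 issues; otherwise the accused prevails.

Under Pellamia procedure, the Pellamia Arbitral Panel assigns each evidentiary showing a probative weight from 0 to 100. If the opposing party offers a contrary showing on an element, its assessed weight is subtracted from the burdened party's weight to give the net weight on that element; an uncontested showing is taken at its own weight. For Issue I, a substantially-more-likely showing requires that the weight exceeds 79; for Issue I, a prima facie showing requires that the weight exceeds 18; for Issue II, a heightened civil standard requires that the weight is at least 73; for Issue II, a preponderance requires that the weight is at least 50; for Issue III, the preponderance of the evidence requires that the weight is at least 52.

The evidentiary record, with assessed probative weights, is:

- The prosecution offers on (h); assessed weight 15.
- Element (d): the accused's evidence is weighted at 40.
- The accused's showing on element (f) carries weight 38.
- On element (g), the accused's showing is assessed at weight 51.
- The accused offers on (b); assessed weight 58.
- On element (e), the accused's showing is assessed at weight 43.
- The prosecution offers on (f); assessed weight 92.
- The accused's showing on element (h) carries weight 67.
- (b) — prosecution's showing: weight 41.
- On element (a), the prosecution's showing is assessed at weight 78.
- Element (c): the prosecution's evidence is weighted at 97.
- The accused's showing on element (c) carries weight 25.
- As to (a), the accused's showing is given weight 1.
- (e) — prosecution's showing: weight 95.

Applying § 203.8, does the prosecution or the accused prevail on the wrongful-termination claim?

accused

— Issue I —
Stage I.1 — burden on prosecution; standard: a substantially-more-likely showing (weight exceeds 79).
    (a): 78 − 1 = 77 ≤ 79 [not met]
  Not every element is met, so the prosecution fails to carry Stage I.1.
The analysis ends at Stage I.1; the accused prevails on this issue.
— Issue II —
Stage II.1 (prosecution, a heightened civil standard, weight is at least 73): (c) net 97−25=72 < 73 — fails.
  Not every element is met, so the prosecution fails to carry Stage II.1.
So the accused prevails on this issue.
— Issue III —
At Stage III.1 the prosecution must meet the preponderance of the evidence (weight is at least 52): on (e) the weight is 95 less the opposing 43 gives net 52, ≥ 52, so (e) meets the standard; on (f) the weight is 92 less the opposing 38 gives net 54, ≥ 52, so (f) meets the standard.
  The prosecution carries Stage III.1; the accused now bears the burden.
At Stage III.2 the accused must meet the preponderance of the evidence (weight is at least 52): on (g) the weight is 51, < 52, so (g) does not meet the standard; on (h) the weight is 67 less the opposing 15 gives net 52, which does reach 52, so (h) meets the standard.
  Not every element is met, so the accused fails to carry Stage III.2.
The prosecution prevails on this issue.
Per-issue: Issue I → accused; Issue II → accused; Issue III → prosecution. The prosecution must prevail on a majority of issues; overall, the accused prevails.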